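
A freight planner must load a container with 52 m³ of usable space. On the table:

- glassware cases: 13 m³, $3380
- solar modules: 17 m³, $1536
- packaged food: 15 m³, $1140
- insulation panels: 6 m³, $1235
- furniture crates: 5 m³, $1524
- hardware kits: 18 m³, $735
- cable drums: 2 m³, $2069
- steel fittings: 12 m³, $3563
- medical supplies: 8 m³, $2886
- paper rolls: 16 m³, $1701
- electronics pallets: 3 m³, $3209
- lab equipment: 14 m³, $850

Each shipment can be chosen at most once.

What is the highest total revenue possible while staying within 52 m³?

By revenue per m³: electronics pallets 1069.67, cable drums 1034.50, medical supplies 360.75, furniture crates 304.80 lead.
Taking glassware cases + insulation panels + furniture crates + cable drums + steel fittings + medical supplies + electronics pallets: 49 m³ used, 17866 in revenue.
Runner-up glassware cases + furniture crates + cable drums + steel fittings + medical supplies + electronics pallets tops out at 16631.

17866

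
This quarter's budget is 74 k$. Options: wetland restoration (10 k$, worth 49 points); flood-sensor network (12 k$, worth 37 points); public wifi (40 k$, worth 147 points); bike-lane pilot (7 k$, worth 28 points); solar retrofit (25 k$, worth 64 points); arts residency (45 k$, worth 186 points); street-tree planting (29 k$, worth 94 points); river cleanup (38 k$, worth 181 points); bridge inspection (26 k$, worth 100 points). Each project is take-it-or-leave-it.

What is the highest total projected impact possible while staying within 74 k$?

330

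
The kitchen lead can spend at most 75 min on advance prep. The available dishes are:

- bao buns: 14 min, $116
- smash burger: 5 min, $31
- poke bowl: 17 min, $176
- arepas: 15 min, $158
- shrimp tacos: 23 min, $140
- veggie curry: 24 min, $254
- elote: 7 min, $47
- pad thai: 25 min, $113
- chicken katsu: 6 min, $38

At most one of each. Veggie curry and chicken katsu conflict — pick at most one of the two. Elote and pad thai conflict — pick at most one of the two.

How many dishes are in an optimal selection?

5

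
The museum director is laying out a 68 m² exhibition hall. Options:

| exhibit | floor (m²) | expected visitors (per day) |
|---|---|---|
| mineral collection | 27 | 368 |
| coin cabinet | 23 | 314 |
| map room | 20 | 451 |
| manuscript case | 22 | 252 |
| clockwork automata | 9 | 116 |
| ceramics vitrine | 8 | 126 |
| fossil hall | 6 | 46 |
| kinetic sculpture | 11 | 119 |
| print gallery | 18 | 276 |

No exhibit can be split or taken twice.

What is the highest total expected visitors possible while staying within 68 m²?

Taking the top-ratio exhibits first gives map room + clockwork automata + ceramics vitrine + kinetic sculpture + print gallery for 1088 (66 m²).
Dropping clockwork automata and kinetic sculpture frees 20 m²; slotting in manuscript case (22 m²) lifts the total to 1105 at 68 m².
Every other selection either busts 68 m² or fails to beat 1105.

1105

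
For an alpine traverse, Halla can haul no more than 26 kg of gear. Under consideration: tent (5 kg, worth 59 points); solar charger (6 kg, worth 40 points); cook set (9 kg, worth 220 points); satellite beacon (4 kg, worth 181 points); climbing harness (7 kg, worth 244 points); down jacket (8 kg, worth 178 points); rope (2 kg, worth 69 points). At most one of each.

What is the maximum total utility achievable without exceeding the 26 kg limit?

731

By utility per kg: satellite beacon 45.25, climbing harness 34.86, rope 34.50, cook set 24.44 lead.
A density-first pass picks cook set + satellite beacon + climbing harness + rope — 714 at 22 kg.
The 9 kg tied up in cook set is better spent on tent + down jacket — total rises to 731 (26 kg).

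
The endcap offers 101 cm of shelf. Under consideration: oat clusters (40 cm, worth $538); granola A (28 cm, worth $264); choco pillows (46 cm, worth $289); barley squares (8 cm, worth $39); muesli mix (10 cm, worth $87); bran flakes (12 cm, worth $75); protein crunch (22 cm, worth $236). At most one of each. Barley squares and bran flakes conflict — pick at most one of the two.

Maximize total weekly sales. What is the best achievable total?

Density check — oat clusters 13.45, protein crunch 10.73, granola A 9.43, muesli mix 8.70 are the best per cm.
Taking oat clusters + granola A + muesli mix + protein crunch: 100 cm used, 1125 in weekly sales.
An exhaustive check of the 128 subsets confirms 1125.

1125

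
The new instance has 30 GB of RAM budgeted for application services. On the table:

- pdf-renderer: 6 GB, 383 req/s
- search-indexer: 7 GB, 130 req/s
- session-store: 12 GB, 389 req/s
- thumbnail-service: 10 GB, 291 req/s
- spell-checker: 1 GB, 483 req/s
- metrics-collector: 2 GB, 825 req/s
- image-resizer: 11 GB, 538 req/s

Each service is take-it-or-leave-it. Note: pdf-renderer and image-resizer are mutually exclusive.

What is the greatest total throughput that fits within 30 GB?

2235

Session-store + spell-checker + metrics-collector + image-resizer uses 26 of the 30 GB and totals 2235.
The spare 4 GB is too small for any remaining service, and no feasible exchange beats 2235.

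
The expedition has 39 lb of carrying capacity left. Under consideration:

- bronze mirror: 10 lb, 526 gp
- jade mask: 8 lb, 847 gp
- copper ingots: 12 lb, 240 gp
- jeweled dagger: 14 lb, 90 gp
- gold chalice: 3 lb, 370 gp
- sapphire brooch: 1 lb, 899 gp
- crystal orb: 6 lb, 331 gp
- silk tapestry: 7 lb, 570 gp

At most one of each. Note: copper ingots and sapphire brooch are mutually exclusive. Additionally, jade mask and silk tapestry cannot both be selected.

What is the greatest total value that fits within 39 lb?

2973

Density check — sapphire brooch 899.00, gold chalice 123.33, jade mask 105.88 are the best per lb.
Bronze mirror + jade mask + gold chalice + sapphire brooch + crystal orb uses 28 of the 39 lb and totals 2973.
Every other selection either busts 39 lb or breaks a pairing rule or fails to beat 2973.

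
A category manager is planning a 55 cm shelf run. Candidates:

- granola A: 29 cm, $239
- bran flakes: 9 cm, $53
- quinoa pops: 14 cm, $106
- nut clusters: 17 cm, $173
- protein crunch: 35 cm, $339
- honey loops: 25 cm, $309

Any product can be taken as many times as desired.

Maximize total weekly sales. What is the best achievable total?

618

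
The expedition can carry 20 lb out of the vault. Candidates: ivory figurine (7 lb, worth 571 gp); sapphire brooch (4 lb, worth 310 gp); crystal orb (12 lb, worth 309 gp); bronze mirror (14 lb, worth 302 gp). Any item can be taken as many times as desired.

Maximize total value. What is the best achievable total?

1550

Filling by ratio: 2×ivory figurine + sapphire brooch for 1452, with 2 lb left unused.
Dropping 2×ivory figurine frees 14 lb; slotting in 4×sapphire brooch (16 lb) lifts the total to 1550 at 20 lb.
No other feasible combination exceeds 1550.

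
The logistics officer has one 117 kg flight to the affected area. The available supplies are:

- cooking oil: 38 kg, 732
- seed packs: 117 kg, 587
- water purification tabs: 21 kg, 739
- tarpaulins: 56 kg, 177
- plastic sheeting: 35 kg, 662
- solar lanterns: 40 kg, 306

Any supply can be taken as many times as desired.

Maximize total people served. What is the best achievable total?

3695

Best packing: 5×water purification tabs — 105 kg, 3695 total.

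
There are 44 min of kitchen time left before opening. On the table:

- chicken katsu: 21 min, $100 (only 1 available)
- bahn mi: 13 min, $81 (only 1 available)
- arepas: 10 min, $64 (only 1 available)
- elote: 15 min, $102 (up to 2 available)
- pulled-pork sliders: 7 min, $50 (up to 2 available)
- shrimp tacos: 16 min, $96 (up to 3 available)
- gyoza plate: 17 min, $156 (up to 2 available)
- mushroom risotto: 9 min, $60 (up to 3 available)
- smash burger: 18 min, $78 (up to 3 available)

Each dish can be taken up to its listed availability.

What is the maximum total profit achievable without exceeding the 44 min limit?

376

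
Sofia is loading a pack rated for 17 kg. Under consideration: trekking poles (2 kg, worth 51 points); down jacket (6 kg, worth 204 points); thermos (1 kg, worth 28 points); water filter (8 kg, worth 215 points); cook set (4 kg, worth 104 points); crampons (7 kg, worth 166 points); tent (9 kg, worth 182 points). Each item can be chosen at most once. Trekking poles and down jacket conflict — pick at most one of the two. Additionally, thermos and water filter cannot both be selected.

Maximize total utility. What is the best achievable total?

474

Taking down jacket + cook set + crampons: 17 kg used, 474 in utility.
An exhaustive check of the 128 subsets confirms 474.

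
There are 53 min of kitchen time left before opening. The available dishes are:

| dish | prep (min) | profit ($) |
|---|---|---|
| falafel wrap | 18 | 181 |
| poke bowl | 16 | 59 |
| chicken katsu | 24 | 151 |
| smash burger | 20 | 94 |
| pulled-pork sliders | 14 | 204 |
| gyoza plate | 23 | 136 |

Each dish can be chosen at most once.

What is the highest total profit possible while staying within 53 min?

479

Ranking by ratio (profit/min): pulled-pork sliders 14.57, falafel wrap 10.06, chicken katsu 6.29, gyoza plate 5.91.
Taking falafel wrap + smash burger + pulled-pork sliders: 52 min used, 479 in profit.
The closest alternative, falafel wrap + poke bowl + pulled-pork sliders, reaches only 444.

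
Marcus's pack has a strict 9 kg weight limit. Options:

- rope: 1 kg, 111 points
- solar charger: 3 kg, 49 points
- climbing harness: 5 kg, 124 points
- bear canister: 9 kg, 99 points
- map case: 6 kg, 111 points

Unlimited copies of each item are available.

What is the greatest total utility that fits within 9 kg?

999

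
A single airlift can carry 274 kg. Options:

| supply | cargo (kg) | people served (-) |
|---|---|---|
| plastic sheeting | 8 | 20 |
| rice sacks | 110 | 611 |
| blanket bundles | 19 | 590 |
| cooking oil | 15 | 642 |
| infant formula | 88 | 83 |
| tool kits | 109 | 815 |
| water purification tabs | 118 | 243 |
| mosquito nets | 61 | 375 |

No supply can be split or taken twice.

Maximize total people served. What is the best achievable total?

2678

The ratio heuristic lands on plastic sheeting + blanket bundles + cooking oil + tool kits + mosquito nets (2442) but leaves 62 kg idle.
Replace mosquito nets with rice sacks: the trade gains 236 net, giving 2678 at 261 kg.
Runner-up rice sacks + blanket bundles + cooking oil + tool kits tops out at 2658.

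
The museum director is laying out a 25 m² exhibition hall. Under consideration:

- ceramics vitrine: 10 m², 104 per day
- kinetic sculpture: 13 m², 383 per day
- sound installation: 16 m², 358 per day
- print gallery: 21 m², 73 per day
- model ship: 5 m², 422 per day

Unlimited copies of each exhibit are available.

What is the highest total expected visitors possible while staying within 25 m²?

The ratio ordering already packs tightly: 5×model ship, 25 m², 2110.
No other feasible combination exceeds 2110.

2110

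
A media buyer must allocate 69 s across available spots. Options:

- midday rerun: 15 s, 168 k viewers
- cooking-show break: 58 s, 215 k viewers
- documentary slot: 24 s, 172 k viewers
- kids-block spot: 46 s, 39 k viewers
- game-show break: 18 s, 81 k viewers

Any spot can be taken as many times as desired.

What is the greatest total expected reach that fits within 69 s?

The ratio heuristic lands on 4×midday rerun (672) but leaves 9 s idle.
Replace midday rerun with documentary slot: the trade gains 4 net, giving 676 at 69 s.

676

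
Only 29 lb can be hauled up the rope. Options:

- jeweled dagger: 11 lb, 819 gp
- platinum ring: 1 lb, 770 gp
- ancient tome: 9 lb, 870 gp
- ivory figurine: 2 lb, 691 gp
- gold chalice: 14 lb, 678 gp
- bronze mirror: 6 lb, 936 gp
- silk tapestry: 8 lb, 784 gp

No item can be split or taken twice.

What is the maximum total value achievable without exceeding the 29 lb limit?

4086

Filling by ratio: platinum ring + ancient tome + ivory figurine + bronze mirror + silk tapestry for 4051, with 3 lb left unused.
The 8 lb tied up in silk tapestry is better spent on jeweled dagger — total rises to 4086 (29 lb).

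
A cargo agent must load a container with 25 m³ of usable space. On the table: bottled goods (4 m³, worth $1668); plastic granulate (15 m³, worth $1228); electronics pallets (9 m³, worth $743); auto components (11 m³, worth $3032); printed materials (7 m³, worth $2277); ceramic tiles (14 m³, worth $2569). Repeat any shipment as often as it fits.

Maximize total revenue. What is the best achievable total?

10008

By revenue per m³: bottled goods 417.00, printed materials 325.29, auto components 275.64 lead.
The ratio ordering already packs tightly: 6×bottled goods, 24 m³, 10008.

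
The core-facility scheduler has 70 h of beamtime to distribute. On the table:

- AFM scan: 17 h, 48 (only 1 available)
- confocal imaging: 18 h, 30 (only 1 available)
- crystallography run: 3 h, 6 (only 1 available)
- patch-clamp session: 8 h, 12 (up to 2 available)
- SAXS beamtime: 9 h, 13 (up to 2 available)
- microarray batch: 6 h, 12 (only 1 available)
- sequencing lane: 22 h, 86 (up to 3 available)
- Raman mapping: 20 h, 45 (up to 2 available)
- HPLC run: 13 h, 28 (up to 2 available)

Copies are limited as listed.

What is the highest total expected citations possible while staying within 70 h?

264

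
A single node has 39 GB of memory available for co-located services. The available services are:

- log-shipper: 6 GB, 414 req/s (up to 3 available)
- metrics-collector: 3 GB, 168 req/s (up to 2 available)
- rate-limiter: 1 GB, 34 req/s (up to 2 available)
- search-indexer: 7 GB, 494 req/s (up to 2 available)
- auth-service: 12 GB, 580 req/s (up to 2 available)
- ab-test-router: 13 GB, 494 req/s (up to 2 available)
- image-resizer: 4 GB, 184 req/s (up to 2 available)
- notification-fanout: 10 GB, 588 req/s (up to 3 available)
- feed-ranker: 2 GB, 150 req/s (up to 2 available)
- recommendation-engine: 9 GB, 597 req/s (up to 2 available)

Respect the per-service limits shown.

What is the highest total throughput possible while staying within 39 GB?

2713

Greedy by ratio would take 3×log-shipper + metrics-collector + 2×search-indexer + 2×feed-ranker: 39 GB used, total 2698.
Dropping log-shipper and metrics-collector frees 9 GB; slotting in recommendation-engine (9 GB) lifts the total to 2713 at 39 GB.
Nothing else within 39 GB beats 2713.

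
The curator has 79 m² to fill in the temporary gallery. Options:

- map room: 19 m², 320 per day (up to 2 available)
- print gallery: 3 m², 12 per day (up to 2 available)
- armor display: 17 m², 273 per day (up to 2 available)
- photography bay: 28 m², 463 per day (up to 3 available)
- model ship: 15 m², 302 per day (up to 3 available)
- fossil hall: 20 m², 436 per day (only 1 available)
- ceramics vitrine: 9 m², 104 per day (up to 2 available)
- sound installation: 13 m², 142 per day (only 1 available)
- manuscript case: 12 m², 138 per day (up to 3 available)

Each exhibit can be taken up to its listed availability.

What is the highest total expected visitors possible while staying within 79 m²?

1503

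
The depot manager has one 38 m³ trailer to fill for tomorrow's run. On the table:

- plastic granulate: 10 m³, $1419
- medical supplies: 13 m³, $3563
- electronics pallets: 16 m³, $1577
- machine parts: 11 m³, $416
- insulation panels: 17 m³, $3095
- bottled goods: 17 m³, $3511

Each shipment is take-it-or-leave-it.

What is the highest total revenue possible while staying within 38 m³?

Density check — medical supplies 274.08, bottled goods 206.53, insulation panels 182.06, plastic granulate 141.90 are the best per m³.
Medical supplies + bottled goods uses 30 of the 38 m³ and totals 7074.
The closest alternative, medical supplies + insulation panels, reaches only 6658.

7074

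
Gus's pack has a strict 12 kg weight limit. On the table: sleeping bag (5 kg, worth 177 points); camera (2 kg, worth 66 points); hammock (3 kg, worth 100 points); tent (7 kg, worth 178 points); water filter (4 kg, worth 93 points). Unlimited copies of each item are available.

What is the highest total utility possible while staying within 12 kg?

420

Density check — sleeping bag 35.40, hammock 33.33, camera 33.00, tent 25.43 are the best per kg.
2×sleeping bag + camera uses 12 of the 12 kg and totals 420.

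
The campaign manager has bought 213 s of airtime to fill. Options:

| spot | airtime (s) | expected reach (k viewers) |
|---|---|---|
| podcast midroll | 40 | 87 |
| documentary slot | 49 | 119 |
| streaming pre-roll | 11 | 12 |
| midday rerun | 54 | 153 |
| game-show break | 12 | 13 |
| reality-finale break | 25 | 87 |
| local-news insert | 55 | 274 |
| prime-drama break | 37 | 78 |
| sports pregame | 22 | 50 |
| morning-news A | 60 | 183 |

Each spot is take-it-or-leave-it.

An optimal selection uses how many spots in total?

The maximum expected reach within 213 s is 713.
documentary slot + reality-finale break + local-news insert + sports pregame + morning-news A hits 713 at 211 s.
Every optimal selection uses 5 spots.

5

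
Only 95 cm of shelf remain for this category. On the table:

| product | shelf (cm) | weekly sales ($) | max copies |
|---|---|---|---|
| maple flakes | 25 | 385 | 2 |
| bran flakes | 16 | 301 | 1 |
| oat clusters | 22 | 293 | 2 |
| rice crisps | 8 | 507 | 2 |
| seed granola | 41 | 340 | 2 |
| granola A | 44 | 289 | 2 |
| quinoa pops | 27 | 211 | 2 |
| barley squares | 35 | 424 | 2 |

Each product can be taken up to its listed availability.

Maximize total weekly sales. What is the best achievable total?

The ratio heuristic lands on 2×maple flakes + bran flakes + 2×rice crisps (2085) but leaves 13 cm idle.
The 25 cm tied up in maple flakes is better spent on barley squares — total rises to 2124 (92 cm).
That's the maximum — no swap from here does better than 2124.

2124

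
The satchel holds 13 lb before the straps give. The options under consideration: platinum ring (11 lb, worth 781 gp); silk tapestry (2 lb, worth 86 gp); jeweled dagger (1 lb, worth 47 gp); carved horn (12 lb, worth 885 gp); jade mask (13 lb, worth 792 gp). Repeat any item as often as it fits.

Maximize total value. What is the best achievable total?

932

Best packing: jeweled dagger + carved horn — 13 lb, 932 total.
No other feasible combination exceeds 932.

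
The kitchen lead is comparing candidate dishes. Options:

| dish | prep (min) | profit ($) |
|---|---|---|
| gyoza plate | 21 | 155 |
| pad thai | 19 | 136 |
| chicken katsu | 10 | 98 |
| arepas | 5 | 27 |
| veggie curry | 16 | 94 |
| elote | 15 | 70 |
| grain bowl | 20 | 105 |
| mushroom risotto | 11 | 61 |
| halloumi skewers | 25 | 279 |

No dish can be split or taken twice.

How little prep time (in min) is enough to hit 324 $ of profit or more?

35

Look for the lowest-prep combination reaching 324.
chicken katsu + halloumi skewers: 377 profit at 35 min.
Any bundle with less than 35 min falls short of 324.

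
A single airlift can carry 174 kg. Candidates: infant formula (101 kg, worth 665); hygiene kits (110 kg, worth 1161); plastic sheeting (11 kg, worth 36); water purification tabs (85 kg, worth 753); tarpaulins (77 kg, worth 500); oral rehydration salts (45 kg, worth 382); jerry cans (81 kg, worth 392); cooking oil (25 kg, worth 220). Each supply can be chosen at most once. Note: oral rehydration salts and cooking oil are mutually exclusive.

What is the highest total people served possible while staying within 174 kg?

1579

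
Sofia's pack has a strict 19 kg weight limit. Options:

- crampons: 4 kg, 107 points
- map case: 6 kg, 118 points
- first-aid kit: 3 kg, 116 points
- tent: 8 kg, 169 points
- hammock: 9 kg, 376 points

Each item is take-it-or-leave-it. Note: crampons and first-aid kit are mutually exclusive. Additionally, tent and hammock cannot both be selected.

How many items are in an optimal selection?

3

Best achievable utility is 610.
map case + first-aid kit + hammock hits 610 at 18 kg.
All optima have 3 items.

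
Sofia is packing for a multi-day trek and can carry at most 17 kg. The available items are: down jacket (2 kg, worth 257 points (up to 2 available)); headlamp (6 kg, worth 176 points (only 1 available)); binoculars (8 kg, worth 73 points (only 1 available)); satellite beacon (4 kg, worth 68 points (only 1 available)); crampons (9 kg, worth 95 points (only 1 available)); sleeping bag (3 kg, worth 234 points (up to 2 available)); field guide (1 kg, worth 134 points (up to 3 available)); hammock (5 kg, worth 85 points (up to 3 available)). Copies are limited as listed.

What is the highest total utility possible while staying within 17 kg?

1452

2×down jacket + satellite beacon + 2×sleeping bag + 3×field guide uses 17 of the 17 kg and totals 1452.
Nothing else within 17 kg beats 1452.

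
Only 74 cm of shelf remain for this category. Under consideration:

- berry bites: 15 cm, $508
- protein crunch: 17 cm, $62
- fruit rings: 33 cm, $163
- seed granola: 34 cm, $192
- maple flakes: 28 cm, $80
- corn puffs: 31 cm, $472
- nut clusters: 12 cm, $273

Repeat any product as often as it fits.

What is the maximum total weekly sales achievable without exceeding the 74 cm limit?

The ratio ordering already packs tightly: 4×berry bites + nut clusters, 72 cm, 2305.
Nothing else within 74 cm beats 2305.

2305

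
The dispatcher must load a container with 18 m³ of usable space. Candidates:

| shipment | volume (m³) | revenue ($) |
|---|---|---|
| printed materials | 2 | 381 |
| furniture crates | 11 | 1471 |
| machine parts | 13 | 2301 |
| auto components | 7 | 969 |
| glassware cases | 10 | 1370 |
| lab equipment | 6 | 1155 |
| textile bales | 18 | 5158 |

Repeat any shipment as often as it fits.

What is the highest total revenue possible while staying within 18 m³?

5158

The ratio ordering already packs tightly: textile bales, 18 m³, 5158.
That's the maximum — no swap from here does better than 5158.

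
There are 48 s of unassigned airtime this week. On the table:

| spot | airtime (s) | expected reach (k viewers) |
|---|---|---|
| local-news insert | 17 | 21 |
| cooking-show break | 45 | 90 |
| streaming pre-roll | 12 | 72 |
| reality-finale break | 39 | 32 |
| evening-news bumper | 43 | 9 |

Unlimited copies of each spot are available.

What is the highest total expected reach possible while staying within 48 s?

Taking 4×streaming pre-roll: 48 s used, 288 in expected reach.
Every other selection either busts 48 s or fails to beat 288.

288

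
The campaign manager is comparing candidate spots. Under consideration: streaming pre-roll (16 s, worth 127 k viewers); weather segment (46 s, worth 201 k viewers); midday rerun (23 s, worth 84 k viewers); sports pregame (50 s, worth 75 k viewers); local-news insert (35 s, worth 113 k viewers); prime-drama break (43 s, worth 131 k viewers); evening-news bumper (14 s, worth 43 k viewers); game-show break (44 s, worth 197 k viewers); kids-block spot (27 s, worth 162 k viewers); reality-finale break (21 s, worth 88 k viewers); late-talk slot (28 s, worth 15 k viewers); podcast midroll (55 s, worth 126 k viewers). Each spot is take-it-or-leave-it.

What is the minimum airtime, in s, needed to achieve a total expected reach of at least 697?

145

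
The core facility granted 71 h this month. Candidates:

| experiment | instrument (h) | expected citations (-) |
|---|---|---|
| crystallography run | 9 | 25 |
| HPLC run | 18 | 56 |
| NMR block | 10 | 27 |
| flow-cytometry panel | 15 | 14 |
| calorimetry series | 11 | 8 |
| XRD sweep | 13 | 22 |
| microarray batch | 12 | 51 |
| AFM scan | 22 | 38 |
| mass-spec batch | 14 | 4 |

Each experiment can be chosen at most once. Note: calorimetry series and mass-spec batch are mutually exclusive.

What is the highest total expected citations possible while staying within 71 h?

197

By expected citations per h: microarray batch 4.25, HPLC run 3.11, crystallography run 2.78, NMR block 2.70 lead.
Taking crystallography run + HPLC run + NMR block + microarray batch + AFM scan: 71 h used, 197 in expected citations.
Runner-up crystallography run + HPLC run + NMR block + XRD sweep + microarray batch tops out at 181.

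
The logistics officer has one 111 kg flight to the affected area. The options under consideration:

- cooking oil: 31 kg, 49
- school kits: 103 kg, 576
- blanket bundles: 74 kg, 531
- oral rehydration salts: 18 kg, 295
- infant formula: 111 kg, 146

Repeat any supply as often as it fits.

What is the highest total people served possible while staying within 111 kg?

The ratio ordering already packs tightly: 6×oral rehydration salts, 108 kg, 1770.

1770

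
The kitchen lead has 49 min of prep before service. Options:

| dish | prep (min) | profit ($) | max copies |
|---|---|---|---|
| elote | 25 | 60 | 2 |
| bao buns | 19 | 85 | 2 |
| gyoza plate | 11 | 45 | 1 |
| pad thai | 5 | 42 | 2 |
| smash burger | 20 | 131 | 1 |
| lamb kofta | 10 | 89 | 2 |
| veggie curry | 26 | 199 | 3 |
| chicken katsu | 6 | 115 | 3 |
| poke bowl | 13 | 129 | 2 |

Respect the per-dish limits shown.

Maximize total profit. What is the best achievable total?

645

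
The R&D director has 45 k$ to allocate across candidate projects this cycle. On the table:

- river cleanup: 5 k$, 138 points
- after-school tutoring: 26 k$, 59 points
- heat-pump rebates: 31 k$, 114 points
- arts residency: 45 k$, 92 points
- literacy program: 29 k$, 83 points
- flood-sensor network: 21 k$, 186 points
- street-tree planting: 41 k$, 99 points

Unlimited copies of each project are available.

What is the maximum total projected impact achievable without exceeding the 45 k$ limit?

By projected impact per k$: river cleanup 27.60, flood-sensor network 8.86, heat-pump rebates 3.68, literacy program 2.86 lead.
Best packing: 9×river cleanup — 45 k$, 1242 total.
No other feasible combination exceeds 1242.

1242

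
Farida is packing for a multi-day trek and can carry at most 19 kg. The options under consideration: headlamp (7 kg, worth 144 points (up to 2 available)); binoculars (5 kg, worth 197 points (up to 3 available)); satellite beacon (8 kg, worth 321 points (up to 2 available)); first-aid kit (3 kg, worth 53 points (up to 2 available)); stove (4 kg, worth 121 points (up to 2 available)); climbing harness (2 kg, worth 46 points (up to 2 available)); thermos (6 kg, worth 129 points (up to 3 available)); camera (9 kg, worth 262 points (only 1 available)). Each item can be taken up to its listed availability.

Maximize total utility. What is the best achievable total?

715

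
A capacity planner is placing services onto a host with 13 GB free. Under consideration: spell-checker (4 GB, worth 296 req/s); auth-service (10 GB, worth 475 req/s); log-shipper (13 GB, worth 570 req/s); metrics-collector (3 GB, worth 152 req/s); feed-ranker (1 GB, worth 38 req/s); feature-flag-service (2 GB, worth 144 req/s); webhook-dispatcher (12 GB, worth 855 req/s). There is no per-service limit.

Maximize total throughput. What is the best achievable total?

3×spell-checker + feed-ranker uses 13 of the 13 GB and totals 926.
Every other selection either busts 13 GB or fails to beat 926.

926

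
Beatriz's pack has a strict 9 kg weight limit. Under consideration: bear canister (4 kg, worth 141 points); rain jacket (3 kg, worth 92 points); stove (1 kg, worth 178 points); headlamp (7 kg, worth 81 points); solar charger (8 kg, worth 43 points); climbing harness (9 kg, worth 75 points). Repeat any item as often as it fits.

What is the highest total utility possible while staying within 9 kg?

1602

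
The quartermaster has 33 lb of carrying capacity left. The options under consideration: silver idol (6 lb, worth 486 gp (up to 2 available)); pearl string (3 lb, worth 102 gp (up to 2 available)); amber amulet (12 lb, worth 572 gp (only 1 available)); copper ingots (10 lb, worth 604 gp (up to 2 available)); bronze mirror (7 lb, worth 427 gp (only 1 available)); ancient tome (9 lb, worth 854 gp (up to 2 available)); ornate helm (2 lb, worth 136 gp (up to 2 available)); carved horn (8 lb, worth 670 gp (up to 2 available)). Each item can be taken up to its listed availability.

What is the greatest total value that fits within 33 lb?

Best packing: silver idol + 2×ancient tome + carved horn — 32 lb, 2864 total.
That's the maximum — no swap from here does better than 2864.

2864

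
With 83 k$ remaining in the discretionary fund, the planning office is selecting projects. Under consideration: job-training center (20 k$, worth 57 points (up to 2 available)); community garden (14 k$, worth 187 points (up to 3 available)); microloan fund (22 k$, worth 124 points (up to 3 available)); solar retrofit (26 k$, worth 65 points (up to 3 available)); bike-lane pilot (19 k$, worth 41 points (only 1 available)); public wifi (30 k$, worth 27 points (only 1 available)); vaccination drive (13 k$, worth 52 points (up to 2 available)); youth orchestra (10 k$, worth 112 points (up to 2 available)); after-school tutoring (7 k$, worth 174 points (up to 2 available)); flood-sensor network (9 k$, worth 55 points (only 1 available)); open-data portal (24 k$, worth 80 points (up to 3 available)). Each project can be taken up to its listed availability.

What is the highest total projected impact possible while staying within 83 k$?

1133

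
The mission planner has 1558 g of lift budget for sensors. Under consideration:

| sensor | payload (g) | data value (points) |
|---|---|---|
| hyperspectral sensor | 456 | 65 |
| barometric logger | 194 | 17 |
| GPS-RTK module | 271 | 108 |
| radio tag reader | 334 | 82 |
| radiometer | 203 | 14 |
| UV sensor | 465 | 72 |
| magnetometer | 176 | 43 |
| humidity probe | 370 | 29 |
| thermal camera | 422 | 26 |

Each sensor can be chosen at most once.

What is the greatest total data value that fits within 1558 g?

Ranking by ratio (data value/g): GPS-RTK module 0.40, radio tag reader 0.25, magnetometer 0.24, UV sensor 0.15.
A density-first pass picks barometric logger + GPS-RTK module + radio tag reader + UV sensor + magnetometer — 322 at 1440 g.
The 370 g tied up in barometric logger and magnetometer is better spent on hyperspectral sensor — total rises to 327 (1526 g).
The spare 32 g is too small for any remaining sensor, and no exchange beats 327.

327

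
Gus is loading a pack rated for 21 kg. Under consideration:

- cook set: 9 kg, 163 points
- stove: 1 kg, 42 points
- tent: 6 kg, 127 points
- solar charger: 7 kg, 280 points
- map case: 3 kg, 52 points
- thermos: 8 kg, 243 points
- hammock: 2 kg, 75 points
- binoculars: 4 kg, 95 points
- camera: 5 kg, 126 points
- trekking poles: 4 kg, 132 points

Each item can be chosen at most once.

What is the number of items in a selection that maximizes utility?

The maximum utility within 21 kg is 730.
solar charger + thermos + hammock + trekking poles hits 730 at 21 kg.
Any selection reaching 730 contains exactly 4 items.

4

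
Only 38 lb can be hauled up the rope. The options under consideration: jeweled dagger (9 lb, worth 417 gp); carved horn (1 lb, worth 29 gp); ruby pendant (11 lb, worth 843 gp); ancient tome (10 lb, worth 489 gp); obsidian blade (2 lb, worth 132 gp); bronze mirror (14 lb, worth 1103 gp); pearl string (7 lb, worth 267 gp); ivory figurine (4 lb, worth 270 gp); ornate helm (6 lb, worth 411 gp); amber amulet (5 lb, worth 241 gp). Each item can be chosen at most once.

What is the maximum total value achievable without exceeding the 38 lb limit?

The ratio ordering already packs tightly: carved horn + ruby pendant + obsidian blade + bronze mirror + ivory figurine + ornate helm, 38 lb, 2788.

2788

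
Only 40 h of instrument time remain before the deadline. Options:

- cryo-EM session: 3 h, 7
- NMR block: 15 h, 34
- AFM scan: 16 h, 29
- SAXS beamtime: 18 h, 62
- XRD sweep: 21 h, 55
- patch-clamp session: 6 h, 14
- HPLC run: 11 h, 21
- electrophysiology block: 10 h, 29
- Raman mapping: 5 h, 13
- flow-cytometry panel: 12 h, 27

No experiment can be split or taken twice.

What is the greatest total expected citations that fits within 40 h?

By expected citations per h: SAXS beamtime 3.44, electrophysiology block 2.90, XRD sweep 2.62, Raman mapping 2.60 lead.
The ratio heuristic lands on cryo-EM session + SAXS beamtime + electrophysiology block + Raman mapping (111) but leaves 4 h idle.
Dropping cryo-EM session frees 3 h; slotting in patch-clamp session (6 h) lifts the total to 118 at 39 h.
SAXS beamtime + electrophysiology block + flow-cytometry panel (40 h) also reaches 118 — a tie, but nothing goes higher.

118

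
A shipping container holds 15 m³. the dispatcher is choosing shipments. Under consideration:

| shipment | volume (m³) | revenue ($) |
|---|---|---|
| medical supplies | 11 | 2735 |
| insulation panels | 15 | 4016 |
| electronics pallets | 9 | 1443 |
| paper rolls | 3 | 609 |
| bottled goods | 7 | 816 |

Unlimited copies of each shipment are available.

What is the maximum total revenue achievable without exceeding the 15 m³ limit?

4016

Insulation panels uses 15 of the 15 m³ and totals 4016.
That's the maximum — no swap from here does better than 4016.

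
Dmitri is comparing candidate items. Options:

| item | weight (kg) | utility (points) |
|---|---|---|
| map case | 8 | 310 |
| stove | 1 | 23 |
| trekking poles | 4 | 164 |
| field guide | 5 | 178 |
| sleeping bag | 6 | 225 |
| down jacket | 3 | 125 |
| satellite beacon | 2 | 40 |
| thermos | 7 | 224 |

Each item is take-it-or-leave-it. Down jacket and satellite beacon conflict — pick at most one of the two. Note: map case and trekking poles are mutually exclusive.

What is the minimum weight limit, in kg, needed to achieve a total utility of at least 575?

16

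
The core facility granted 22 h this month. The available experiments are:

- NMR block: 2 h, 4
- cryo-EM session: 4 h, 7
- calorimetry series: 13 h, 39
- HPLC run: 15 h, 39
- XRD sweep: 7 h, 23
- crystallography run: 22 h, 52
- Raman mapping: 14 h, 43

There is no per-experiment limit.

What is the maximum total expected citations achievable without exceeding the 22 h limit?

The ratio ordering already packs tightly: 3×XRD sweep, 21 h, 69.
That's the maximum — no swap from here does better than 69.

69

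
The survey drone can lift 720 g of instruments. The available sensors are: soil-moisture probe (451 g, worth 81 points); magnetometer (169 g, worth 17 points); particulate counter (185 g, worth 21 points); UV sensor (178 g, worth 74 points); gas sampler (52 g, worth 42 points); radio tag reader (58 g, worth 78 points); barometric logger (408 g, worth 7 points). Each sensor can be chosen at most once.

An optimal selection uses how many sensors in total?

3

Optimal total is 233.
soil-moisture probe + UV sensor + radio tag reader hits 233 at 687 g.
All optima have 3 sensors.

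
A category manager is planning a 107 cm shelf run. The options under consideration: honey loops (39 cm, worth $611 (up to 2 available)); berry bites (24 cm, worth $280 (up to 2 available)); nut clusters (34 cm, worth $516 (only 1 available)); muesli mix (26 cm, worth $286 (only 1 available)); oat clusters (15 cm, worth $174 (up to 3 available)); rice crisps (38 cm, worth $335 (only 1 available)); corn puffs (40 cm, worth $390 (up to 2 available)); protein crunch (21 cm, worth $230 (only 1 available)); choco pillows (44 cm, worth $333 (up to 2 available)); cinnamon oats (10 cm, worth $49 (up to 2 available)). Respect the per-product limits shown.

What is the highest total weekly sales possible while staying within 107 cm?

1508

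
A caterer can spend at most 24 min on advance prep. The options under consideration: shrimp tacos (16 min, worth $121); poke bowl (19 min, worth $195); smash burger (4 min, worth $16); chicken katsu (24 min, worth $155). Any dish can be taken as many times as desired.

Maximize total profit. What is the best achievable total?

211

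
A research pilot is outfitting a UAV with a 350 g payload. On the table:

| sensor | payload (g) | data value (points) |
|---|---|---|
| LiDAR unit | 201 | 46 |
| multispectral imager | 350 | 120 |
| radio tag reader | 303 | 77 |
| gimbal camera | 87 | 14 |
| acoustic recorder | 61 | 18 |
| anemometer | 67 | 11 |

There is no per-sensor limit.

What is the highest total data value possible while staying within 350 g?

Ranking by ratio (data value/g): multispectral imager 0.34, acoustic recorder 0.30, radio tag reader 0.25.
Taking multispectral imager: 350 g used, 120 in data value.
Nothing else within 350 g beats 120.

120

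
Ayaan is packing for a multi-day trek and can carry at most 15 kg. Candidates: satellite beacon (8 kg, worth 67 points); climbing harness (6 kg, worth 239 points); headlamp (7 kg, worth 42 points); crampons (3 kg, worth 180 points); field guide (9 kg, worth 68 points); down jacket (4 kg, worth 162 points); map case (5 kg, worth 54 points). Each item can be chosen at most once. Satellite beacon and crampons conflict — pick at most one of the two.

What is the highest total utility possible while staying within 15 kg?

Density check — crampons 60.00, down jacket 40.50, climbing harness 39.83, map case 10.80 are the best per kg.
The ratio ordering already packs tightly: climbing harness + crampons + down jacket, 13 kg, 581.

581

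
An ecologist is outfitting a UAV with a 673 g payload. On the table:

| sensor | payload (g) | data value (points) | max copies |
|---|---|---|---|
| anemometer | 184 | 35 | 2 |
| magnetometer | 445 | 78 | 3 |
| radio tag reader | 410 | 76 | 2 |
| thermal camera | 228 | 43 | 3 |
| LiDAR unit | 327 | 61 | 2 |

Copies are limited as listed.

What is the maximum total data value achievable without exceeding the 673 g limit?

Taking the top-ratio sensors first gives 2×anemometer + thermal camera for 113 (596 g).
The 596 g tied up in 2×anemometer and thermal camera is better spent on 2×LiDAR unit — total rises to 122 (654 g).
No other feasible combination exceeds 122.

122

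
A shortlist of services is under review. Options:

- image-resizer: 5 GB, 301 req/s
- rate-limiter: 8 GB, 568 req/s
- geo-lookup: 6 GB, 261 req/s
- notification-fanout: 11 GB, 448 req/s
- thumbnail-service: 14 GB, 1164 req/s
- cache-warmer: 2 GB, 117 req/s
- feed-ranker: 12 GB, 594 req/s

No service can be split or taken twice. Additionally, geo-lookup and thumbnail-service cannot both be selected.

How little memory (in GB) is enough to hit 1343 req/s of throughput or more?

Look for the lowest-memory combination reaching 1343.
image-resizer + thumbnail-service reaches 1465 using 19 GB.
No combination under 19 GB hits 1343.

19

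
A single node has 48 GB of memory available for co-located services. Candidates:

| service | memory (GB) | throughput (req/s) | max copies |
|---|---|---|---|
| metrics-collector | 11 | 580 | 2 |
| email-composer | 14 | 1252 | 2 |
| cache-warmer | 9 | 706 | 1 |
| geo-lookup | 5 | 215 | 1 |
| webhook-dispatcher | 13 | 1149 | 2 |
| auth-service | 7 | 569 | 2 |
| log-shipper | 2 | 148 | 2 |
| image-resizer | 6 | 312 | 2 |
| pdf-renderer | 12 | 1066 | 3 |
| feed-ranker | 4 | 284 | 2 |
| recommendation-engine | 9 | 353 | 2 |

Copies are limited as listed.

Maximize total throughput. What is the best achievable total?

4222

By throughput per GB: email-composer 89.43, pdf-renderer 88.83, webhook-dispatcher 88.38, auth-service 81.29 lead.
A density-first pass picks 2×email-composer + auth-service + pdf-renderer — 4139 at 47 GB.
Replace pdf-renderer with webhook-dispatcher: the trade gains 83 net, giving 4222 at 48 GB.
Nothing else within 48 GB beats 4222.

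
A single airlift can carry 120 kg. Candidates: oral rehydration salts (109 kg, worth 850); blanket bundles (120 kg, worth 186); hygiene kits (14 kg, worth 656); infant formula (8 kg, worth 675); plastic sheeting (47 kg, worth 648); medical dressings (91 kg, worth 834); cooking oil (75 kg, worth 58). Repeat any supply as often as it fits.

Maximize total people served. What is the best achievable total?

15×infant formula uses 120 of the 120 kg and totals 10125.
Every other selection either busts 120 kg or fails to beat 10125.

10125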